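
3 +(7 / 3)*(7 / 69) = 670 / 207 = 3.24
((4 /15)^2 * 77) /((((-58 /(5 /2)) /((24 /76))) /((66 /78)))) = -6776 /107445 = -0.06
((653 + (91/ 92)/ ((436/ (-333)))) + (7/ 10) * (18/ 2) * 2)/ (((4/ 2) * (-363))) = -133341221/ 145606560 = -0.92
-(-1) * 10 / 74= 5 / 37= 0.14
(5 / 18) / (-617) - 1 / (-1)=11101 / 11106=1.00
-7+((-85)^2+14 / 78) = 7218.18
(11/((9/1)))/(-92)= -11/828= -0.01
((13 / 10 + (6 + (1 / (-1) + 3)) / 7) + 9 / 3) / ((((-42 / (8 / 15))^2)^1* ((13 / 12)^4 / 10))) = 1560576 / 244910575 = 0.01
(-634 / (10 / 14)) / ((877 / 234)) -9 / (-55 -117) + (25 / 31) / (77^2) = -32823019587541 / 138624881780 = -236.78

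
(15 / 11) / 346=15 / 3806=0.00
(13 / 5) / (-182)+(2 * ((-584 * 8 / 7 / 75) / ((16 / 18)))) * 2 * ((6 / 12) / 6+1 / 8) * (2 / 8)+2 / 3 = -43 / 30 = -1.43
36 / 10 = 18 / 5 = 3.60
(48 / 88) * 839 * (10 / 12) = 4195 / 11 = 381.36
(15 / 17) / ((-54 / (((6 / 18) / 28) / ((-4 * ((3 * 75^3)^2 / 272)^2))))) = 136 / 96986654627323150634765625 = 0.00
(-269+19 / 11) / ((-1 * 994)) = 210 / 781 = 0.27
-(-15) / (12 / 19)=95 / 4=23.75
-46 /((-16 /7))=20.12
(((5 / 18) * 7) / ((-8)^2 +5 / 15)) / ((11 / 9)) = 105 / 4246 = 0.02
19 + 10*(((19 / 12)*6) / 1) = 114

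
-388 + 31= -357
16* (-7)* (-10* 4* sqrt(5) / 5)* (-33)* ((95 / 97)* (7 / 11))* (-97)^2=-387710574.42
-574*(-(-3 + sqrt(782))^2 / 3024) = 32431 / 216- 41*sqrt(782) / 36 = 118.30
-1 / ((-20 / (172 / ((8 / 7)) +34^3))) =1972.72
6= 6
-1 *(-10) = 10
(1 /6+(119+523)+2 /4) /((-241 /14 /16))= -1792 /3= -597.33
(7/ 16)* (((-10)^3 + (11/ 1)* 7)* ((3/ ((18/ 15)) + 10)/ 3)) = -161525/ 96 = -1682.55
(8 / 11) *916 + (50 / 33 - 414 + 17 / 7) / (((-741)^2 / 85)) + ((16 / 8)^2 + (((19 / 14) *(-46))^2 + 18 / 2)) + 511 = 4516959035396 / 887863977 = 5087.44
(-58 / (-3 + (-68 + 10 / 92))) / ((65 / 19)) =50692 / 211965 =0.24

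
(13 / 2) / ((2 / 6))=39 / 2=19.50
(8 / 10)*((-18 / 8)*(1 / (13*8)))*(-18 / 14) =81 / 3640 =0.02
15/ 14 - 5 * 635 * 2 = -88885/ 14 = -6348.93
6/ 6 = 1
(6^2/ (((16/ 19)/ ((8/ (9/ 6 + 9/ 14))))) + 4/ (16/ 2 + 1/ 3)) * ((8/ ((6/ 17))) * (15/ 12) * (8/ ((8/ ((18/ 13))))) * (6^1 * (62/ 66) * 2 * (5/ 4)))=12654324/ 143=88491.78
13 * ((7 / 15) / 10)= 91 / 150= 0.61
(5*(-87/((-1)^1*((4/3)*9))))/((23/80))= 2900/23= 126.09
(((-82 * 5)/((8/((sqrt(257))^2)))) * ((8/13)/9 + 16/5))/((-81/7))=35256802/9477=3720.25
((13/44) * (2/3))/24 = 13/1584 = 0.01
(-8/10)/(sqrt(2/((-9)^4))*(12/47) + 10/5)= -3220722/8051765 + 5076*sqrt(2)/8051765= -0.40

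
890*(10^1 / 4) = 2225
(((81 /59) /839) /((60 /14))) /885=63 /146027950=0.00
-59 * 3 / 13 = -177 / 13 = -13.62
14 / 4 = 3.50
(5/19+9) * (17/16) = 187/19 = 9.84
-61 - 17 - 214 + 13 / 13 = -291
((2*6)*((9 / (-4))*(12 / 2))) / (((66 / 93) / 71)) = -178281 / 11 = -16207.36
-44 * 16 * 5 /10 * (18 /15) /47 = -8.99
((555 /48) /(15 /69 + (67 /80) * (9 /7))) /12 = 148925 /200028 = 0.74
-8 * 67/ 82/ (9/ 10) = -2680/ 369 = -7.26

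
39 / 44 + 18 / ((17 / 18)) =14919 / 748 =19.95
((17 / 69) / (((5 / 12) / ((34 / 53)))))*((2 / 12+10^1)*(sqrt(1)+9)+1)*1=38.94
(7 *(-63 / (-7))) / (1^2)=63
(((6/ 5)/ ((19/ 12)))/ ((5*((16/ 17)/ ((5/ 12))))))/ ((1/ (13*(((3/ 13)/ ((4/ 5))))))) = 153/ 608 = 0.25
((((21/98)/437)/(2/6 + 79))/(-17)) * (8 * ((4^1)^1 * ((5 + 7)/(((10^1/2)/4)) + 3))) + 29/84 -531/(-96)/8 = 3518656781/3394755840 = 1.04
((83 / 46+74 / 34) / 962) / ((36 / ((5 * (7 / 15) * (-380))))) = -2070145 / 20311668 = -0.10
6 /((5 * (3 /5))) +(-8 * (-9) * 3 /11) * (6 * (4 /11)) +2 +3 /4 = 47.59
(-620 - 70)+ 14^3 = 2054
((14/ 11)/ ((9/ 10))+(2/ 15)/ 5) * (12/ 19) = 14264/ 15675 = 0.91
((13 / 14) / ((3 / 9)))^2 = 1521 / 196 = 7.76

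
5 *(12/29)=2.07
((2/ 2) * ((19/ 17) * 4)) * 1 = 76/ 17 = 4.47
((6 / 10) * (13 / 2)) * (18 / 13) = 27 / 5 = 5.40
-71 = -71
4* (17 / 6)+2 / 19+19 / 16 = 11515 / 912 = 12.63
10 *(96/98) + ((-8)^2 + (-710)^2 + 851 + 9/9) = 24746264/49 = 505025.80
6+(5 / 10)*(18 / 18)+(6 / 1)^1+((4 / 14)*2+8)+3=337 / 14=24.07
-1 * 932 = -932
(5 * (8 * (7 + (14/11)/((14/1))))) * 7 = 21840/11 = 1985.45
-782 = -782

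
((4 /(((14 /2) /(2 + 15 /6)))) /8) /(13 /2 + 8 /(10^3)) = 1125 /22778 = 0.05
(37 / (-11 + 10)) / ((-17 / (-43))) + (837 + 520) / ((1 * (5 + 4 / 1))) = 8750 / 153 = 57.19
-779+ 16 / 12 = -2333 / 3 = -777.67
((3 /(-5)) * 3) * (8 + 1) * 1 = -16.20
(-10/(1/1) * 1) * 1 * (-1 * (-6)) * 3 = -180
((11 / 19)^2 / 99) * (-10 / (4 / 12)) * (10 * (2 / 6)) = -1100 / 3249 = -0.34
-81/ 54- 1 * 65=-133/ 2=-66.50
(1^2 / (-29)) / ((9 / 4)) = -4 / 261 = -0.02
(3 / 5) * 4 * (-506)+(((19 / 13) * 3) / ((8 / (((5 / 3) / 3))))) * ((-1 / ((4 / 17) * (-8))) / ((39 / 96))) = -24619957 / 20280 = -1214.00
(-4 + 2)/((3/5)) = -10/3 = -3.33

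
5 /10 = 1 /2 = 0.50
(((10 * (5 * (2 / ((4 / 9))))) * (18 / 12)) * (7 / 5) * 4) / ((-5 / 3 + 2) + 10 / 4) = 11340 / 17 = 667.06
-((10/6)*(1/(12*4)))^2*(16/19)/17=-25/418608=-0.00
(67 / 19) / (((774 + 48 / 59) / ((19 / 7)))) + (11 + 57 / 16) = 37311391 / 2559984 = 14.57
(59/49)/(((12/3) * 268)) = 59/52528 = 0.00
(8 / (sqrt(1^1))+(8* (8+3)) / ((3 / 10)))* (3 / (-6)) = -452 / 3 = -150.67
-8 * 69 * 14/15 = -2576/5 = -515.20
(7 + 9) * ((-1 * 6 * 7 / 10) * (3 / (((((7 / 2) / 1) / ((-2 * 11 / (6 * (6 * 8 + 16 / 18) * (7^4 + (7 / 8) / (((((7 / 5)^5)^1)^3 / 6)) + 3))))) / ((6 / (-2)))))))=-878977102412304 / 163047115531258975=-0.01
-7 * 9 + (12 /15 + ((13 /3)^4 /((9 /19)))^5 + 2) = 235290858990030889817318097146 /1029455660473245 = 228558516917442.29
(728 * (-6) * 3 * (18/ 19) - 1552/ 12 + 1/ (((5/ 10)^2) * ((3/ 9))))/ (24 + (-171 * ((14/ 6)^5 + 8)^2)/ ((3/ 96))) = 195272856/ 507710027467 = 0.00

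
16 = 16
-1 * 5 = -5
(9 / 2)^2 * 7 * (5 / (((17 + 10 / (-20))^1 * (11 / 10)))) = 4725 / 121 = 39.05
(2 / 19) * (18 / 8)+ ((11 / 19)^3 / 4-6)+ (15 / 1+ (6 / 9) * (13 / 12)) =2471111 / 246924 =10.01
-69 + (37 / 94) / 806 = -5227679 / 75764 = -69.00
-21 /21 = -1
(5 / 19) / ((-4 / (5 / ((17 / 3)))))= -75 / 1292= -0.06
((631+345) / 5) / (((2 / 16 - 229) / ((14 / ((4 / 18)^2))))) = -2213568 / 9155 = -241.79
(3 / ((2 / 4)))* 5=30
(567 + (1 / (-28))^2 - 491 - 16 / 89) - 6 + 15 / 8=5002695 / 69776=71.70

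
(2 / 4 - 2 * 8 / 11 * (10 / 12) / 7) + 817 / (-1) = -377303 / 462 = -816.67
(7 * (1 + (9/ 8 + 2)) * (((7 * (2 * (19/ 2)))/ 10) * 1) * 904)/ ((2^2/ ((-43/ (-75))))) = 49761019/ 1000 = 49761.02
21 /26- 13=-317 /26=-12.19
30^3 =27000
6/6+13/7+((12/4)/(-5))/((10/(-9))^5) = 3.21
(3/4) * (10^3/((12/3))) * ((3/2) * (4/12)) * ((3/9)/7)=125/28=4.46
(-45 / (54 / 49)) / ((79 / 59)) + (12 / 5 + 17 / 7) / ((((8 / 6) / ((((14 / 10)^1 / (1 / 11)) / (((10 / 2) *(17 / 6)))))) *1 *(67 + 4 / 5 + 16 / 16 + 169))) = -3650253814 / 119762025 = -30.48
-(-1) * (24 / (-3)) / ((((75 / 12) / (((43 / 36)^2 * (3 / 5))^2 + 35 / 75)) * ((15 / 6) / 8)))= -11192162 / 2278125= -4.91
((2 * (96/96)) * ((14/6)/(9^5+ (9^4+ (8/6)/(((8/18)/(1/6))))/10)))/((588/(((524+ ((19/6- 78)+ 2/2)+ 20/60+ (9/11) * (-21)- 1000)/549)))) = -8905/64900692153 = -0.00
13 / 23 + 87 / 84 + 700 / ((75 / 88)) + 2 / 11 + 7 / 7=17514115 / 21252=824.12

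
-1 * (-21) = 21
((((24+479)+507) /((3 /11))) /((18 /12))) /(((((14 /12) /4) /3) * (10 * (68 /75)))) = 333300 /119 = 2800.84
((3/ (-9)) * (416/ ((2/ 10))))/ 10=-208/ 3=-69.33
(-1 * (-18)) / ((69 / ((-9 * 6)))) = -324 / 23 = -14.09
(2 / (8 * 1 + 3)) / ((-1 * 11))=-2 / 121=-0.02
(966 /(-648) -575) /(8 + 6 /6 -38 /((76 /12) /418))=62261 /269892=0.23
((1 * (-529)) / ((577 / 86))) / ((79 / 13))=-591422 / 45583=-12.97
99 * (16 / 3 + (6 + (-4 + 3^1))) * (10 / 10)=1023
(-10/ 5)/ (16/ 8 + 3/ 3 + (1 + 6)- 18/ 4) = -4/ 11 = -0.36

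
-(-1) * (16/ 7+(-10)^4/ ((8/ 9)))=78766/ 7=11252.29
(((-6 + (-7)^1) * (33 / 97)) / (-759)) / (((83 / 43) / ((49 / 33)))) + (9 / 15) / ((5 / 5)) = 18469082 / 30553545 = 0.60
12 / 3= 4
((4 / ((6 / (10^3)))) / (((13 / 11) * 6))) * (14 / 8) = 19250 / 117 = 164.53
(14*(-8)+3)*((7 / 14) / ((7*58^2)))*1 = -109 / 47096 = -0.00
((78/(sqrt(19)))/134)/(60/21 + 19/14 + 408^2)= 546* sqrt(19)/2966796515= 0.00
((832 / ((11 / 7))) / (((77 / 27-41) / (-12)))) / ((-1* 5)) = -943488 / 28325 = -33.31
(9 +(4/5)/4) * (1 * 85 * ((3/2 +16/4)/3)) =4301/3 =1433.67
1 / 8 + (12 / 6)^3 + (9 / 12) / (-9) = 193 / 24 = 8.04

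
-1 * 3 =-3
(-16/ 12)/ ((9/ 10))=-40/ 27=-1.48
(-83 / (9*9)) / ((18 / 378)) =-581 / 27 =-21.52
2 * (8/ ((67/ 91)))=1456/ 67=21.73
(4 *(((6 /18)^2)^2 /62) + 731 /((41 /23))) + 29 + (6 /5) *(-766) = -247147276 /514755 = -480.13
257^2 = 66049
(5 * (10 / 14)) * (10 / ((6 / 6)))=250 / 7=35.71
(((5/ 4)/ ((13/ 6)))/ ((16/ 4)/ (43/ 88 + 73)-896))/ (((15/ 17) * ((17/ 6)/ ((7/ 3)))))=-45269/ 75323040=-0.00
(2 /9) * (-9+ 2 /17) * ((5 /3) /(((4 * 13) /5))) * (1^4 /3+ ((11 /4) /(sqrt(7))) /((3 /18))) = -41525 * sqrt(7) /55692-3775 /35802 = -2.08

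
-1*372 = -372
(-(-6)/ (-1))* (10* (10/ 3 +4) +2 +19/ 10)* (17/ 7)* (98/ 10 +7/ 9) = -11904.23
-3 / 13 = -0.23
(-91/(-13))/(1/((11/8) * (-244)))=-4697/2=-2348.50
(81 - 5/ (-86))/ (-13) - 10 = -18151/ 1118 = -16.24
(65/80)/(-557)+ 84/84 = 8899/8912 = 1.00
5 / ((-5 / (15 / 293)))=-15 / 293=-0.05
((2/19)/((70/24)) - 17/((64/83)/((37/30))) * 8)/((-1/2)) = 6942379/15960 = 434.99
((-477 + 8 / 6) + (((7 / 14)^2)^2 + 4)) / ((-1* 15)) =22637 / 720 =31.44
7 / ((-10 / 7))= -49 / 10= -4.90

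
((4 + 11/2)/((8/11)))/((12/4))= 209/48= 4.35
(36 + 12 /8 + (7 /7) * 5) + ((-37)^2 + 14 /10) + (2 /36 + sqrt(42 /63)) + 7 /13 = sqrt(6) /3 + 826894 /585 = 1414.31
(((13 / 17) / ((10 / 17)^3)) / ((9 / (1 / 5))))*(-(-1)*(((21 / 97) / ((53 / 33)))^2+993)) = 16433964628679 / 198224107500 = 82.91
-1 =-1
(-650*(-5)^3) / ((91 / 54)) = 337500 / 7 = 48214.29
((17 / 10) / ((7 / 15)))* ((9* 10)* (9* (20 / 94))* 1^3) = 206550 / 329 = 627.81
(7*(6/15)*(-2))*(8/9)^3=-14336/3645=-3.93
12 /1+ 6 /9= 38 /3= 12.67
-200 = -200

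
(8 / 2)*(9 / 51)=12 / 17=0.71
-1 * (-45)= 45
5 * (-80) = -400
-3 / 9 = -1 / 3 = -0.33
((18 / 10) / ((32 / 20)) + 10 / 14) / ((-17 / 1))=-103 / 952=-0.11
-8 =-8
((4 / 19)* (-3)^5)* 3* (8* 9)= -209952 / 19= -11050.11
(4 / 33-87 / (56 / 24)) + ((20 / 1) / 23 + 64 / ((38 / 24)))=4.13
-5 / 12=-0.42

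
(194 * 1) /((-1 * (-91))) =194 /91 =2.13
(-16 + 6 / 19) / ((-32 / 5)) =745 / 304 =2.45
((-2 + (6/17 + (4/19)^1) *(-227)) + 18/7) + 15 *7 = -50501/2261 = -22.34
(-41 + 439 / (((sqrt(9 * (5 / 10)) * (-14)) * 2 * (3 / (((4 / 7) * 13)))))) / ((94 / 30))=-615 / 47 - 28535 * sqrt(2) / 6909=-18.93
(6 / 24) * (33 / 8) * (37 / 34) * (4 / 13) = 1221 / 3536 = 0.35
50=50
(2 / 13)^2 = 4 / 169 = 0.02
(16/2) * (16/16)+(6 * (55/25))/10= 233/25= 9.32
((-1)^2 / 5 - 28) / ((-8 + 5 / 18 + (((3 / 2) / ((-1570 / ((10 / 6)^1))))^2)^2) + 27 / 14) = 1362052741416192 / 283858199506885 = 4.80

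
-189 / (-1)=189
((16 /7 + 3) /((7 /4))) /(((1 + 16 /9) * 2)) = 666 /1225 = 0.54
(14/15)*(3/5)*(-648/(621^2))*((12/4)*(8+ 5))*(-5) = 1456/7935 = 0.18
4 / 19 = 0.21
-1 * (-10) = 10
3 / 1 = 3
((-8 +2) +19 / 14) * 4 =-130 / 7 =-18.57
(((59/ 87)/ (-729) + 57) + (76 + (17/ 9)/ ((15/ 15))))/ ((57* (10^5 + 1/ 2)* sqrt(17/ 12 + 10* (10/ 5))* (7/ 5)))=171099980* sqrt(771)/ 1300723441384689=0.00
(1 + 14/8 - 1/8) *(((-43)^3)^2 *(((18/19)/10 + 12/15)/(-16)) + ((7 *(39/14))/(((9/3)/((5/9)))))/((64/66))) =-9026906338877/9728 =-927930339.11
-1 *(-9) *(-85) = -765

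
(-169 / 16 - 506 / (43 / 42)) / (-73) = 6.92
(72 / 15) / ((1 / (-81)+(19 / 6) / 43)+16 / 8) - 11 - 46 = -3925131 / 71795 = -54.67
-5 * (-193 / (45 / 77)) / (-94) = -14861 / 846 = -17.57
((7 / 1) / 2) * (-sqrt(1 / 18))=-7 * sqrt(2) / 12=-0.82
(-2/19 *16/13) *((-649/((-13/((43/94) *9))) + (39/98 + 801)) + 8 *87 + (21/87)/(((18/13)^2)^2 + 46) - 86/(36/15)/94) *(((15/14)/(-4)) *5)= 314589061822629025/1064917479908009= 295.41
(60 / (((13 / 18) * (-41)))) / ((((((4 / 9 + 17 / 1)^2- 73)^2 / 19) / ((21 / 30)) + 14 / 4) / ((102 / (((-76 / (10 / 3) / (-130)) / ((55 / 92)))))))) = -0.17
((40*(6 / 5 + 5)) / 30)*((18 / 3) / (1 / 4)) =992 / 5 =198.40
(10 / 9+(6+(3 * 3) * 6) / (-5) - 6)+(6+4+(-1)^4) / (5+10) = -727 / 45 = -16.16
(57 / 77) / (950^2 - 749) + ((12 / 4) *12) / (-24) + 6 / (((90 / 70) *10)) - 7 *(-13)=187404599783 / 2083044810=89.97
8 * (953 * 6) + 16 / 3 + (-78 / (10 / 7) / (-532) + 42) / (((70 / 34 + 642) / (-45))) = 114200011211 / 2496372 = 45746.39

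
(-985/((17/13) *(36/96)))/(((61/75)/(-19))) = 48659000/1037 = 46922.85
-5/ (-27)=5/ 27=0.19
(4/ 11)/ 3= 4/ 33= 0.12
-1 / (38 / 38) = -1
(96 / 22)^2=2304 / 121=19.04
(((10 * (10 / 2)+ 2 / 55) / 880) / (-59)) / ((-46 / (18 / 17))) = 1548 / 69783725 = 0.00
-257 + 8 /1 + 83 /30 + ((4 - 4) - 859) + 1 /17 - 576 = -857399 /510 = -1681.17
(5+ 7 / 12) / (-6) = -67 / 72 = -0.93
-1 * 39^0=-1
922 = 922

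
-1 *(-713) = 713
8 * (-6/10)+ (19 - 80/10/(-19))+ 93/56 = 86619/5320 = 16.28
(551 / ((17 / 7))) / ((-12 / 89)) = -343273 / 204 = -1682.71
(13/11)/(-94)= -0.01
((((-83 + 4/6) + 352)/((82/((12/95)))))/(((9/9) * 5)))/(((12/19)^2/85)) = 261307/14760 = 17.70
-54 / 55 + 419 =22991 / 55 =418.02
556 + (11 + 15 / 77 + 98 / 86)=1881755 / 3311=568.33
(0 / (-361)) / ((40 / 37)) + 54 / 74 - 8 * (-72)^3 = 110481435 / 37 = 2985984.73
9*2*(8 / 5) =144 / 5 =28.80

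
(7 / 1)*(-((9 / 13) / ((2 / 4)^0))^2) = -567 / 169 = -3.36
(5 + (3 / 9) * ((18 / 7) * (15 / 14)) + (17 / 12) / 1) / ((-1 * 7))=-4313 / 4116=-1.05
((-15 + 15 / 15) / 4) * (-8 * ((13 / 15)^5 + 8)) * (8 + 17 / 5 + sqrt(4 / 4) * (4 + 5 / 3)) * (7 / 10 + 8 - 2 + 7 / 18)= 14740042003456 / 512578125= 28756.67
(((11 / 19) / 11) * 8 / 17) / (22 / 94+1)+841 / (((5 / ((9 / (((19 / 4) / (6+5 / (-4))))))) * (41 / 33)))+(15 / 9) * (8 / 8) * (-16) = 1191.78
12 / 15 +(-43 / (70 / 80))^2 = 591876 / 245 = 2415.82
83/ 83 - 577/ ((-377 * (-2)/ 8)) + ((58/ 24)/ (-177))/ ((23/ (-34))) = -46980745/ 9208602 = -5.10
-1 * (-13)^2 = -169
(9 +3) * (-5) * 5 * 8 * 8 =-19200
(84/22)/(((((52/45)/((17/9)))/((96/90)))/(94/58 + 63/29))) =9520/377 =25.25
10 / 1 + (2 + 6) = 18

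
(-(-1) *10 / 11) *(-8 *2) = -160 / 11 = -14.55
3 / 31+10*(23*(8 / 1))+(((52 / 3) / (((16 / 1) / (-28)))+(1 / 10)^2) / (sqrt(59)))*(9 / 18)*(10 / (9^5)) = 57043 / 31 - 9097*sqrt(59) / 209033460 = 1840.10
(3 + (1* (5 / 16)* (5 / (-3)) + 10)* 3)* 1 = 503 / 16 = 31.44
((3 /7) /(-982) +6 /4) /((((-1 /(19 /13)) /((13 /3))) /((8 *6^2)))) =-9400896 /3437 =-2735.20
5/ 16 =0.31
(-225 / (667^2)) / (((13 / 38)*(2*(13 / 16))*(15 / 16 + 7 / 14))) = -1094400 / 1729283543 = -0.00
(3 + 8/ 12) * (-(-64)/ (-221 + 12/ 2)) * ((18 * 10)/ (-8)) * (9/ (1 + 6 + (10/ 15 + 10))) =12.51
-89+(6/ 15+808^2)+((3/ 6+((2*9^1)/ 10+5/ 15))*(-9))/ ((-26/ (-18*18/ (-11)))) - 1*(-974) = 467450018/ 715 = 653776.25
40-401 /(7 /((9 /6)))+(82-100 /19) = 8195 /266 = 30.81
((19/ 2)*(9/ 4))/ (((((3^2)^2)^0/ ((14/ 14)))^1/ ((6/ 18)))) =57/ 8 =7.12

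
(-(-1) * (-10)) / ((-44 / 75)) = 375 / 22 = 17.05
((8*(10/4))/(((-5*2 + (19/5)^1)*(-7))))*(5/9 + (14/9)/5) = 260/651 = 0.40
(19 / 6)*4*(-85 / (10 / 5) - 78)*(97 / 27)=-444163 / 81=-5483.49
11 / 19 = 0.58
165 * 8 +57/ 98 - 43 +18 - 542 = 73851/ 98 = 753.58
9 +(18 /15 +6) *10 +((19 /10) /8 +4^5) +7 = 88979 /80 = 1112.24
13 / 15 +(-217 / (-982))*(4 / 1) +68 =513713 / 7365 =69.75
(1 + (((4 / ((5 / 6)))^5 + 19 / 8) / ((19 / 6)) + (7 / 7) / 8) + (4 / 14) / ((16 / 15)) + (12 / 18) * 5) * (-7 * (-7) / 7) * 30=2020237498 / 11875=170125.26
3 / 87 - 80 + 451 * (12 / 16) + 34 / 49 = 1472033 / 5684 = 258.98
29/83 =0.35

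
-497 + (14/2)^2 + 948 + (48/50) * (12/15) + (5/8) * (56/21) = 188413/375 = 502.43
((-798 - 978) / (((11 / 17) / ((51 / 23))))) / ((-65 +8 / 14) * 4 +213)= 10778544 / 79189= 136.11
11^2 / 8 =15.12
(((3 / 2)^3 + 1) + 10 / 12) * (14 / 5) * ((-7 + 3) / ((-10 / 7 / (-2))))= -245 / 3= -81.67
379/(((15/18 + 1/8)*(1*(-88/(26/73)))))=-29562/18469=-1.60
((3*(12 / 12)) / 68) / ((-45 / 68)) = -1 / 15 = -0.07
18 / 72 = 0.25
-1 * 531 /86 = -531 /86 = -6.17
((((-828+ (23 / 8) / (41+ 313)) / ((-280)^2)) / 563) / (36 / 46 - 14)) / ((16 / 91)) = 701117027 / 86858681548800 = 0.00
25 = 25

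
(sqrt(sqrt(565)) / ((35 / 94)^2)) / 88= 2209 * 565^(1 / 4) / 26950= 0.40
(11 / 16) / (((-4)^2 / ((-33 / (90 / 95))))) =-2299 / 1536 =-1.50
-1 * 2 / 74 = -1 / 37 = -0.03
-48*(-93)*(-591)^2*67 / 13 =104465755728 / 13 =8035827363.69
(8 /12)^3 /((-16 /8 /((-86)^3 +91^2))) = 2511100 /27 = 93003.70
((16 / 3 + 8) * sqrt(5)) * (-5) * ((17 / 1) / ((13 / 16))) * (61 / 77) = -3318400 * sqrt(5) / 3003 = -2470.92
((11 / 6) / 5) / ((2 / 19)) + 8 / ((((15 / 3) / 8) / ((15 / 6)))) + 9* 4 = 71.48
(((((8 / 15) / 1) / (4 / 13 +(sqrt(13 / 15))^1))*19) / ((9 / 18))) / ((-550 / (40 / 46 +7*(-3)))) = -192608 / 651475 +625976*sqrt(195) / 9772125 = 0.60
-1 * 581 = -581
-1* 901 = -901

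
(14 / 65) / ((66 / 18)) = 42 / 715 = 0.06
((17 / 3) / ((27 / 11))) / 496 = 187 / 40176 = 0.00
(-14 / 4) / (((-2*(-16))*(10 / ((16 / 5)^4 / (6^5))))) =-112 / 759375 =-0.00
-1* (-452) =452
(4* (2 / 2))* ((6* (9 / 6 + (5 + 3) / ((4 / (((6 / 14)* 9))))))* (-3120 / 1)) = -4829760 / 7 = -689965.71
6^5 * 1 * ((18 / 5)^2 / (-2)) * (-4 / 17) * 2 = 10077696 / 425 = 23712.23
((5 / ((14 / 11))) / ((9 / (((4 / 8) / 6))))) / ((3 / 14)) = 55 / 324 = 0.17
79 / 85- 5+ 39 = 2969 / 85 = 34.93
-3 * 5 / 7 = -15 / 7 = -2.14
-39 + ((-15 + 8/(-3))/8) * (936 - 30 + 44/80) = -979663/480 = -2040.96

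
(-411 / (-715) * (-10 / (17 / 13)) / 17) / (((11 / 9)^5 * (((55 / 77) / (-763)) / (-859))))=-222689687863482 / 2559905645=-86991.37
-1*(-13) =13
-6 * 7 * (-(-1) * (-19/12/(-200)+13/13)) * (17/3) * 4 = -287861/300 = -959.54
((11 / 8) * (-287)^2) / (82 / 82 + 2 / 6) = 2718177 / 32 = 84943.03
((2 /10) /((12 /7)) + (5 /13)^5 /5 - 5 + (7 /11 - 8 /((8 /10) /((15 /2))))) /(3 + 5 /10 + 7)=-19419325279 /2573060490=-7.55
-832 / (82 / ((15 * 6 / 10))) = -3744 / 41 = -91.32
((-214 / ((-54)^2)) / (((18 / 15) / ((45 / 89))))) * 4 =-2675 / 21627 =-0.12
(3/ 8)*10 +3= 27/ 4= 6.75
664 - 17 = 647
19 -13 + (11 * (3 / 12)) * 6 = 45 / 2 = 22.50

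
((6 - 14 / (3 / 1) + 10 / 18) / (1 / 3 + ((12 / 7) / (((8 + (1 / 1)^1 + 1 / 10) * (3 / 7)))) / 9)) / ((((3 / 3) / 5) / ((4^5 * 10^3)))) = 7920640000 / 313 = 25305559.11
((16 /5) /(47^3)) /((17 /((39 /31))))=624 /273573605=0.00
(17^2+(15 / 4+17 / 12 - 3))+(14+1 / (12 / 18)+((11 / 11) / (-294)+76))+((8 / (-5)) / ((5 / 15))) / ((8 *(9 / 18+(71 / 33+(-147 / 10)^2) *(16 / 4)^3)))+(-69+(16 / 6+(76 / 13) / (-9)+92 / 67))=11969147372509 / 37751197302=317.05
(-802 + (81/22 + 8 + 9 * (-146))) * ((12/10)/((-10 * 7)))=27777/770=36.07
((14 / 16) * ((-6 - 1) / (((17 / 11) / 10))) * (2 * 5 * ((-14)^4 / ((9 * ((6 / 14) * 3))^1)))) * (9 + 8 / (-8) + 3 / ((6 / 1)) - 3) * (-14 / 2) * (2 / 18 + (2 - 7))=-3069180052400 / 12393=-247654325.22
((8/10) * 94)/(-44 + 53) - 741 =-32969/45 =-732.64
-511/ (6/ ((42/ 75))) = -47.69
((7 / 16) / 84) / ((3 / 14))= 7 / 288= 0.02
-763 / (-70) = 109 / 10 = 10.90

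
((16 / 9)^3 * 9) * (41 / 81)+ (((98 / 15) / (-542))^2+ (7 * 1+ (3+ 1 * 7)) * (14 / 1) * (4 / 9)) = 1582552482929 / 12046160025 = 131.37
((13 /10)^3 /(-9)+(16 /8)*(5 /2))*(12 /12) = 42803 /9000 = 4.76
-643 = -643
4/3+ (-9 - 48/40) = -133/15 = -8.87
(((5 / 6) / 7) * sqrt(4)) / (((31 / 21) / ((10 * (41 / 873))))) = 0.08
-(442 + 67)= -509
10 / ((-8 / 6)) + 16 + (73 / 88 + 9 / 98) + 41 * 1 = 217417 / 4312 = 50.42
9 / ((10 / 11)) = 99 / 10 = 9.90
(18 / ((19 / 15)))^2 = 72900 / 361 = 201.94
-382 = -382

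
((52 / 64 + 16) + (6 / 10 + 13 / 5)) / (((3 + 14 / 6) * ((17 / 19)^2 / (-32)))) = -1733883 / 11560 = -149.99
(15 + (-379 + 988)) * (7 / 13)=336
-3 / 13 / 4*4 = -3 / 13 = -0.23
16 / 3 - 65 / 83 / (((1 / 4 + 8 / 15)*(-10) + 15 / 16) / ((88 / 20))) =480752 / 82419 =5.83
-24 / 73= -0.33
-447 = -447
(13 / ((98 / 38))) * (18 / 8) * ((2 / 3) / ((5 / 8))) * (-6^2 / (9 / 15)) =-35568 / 49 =-725.88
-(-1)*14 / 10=7 / 5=1.40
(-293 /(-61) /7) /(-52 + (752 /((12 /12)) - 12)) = 293 /293776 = 0.00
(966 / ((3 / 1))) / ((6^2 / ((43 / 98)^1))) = 989 / 252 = 3.92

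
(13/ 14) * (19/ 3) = 247/ 42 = 5.88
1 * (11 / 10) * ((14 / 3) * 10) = 154 / 3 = 51.33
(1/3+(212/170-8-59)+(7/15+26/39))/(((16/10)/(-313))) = 5131009/408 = 12576.00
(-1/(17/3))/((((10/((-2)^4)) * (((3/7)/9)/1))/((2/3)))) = -336/85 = -3.95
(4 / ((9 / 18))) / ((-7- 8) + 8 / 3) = -24 / 37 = -0.65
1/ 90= 0.01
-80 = -80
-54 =-54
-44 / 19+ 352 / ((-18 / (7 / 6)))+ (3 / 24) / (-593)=-61160161 / 2433672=-25.13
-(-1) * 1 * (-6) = -6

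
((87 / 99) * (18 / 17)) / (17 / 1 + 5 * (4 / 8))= 116 / 2431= 0.05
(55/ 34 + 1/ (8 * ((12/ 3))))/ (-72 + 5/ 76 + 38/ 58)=-494247/ 21365464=-0.02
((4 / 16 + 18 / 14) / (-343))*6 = -129 / 4802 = -0.03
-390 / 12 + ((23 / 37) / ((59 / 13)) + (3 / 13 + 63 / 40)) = -34687383 / 1135160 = -30.56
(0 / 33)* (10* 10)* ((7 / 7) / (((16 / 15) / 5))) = 0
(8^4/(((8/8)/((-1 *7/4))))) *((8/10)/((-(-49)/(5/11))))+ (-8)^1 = -61.19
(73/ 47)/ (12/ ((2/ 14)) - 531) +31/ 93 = 2310/ 7003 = 0.33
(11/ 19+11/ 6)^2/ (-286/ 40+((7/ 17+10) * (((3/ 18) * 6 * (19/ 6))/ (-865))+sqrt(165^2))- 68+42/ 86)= 1912752875/ 29681931537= 0.06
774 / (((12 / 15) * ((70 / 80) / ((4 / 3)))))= 10320 / 7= 1474.29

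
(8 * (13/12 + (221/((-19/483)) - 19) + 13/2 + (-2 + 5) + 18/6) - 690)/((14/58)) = -75505328/399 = -189236.41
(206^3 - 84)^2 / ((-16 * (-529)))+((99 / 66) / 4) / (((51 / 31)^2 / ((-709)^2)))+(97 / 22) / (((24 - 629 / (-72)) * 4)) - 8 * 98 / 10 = 4294471215736831817819 / 475649482440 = 9028646880.28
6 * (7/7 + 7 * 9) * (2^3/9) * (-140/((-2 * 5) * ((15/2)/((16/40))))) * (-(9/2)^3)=-580608/25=-23224.32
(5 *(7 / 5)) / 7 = 1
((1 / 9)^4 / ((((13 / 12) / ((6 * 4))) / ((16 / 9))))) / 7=0.00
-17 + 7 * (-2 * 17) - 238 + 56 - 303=-740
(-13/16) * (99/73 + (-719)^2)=-420031.91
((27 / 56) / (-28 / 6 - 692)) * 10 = -0.01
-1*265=-265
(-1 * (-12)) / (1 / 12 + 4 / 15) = 240 / 7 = 34.29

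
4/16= 1/4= 0.25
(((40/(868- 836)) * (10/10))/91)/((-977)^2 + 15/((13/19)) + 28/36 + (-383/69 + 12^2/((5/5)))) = 1035/71933993432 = 0.00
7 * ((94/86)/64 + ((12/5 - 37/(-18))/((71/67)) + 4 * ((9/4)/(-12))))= 213672739/8792640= 24.30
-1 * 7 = -7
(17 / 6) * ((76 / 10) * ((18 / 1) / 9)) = 646 / 15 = 43.07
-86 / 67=-1.28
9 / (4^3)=9 / 64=0.14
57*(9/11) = 513/11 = 46.64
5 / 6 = 0.83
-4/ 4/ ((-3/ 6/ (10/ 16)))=5/ 4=1.25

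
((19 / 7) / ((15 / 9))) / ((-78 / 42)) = -57 / 65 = -0.88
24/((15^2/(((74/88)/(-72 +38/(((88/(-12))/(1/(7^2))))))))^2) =3286969/50978977593750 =0.00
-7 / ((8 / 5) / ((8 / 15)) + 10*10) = -7 / 103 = -0.07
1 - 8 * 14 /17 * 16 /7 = -239 /17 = -14.06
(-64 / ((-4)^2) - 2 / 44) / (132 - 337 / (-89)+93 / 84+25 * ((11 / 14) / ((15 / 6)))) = -110894 / 3967909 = -0.03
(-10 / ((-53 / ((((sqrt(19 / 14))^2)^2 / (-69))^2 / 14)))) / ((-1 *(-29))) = 651605 / 1967805779184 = 0.00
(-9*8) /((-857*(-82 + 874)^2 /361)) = 361 /7466184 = 0.00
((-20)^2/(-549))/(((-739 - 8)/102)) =0.10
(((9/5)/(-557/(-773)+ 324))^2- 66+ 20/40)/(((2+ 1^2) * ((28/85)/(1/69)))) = -3507830573564809/3651799827974760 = -0.96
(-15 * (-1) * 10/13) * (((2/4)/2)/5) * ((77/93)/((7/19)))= 1045/806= 1.30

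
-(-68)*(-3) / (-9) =68 / 3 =22.67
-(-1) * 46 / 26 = 23 / 13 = 1.77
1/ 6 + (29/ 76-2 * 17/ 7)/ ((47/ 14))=-3125/ 2679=-1.17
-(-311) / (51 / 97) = 30167 / 51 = 591.51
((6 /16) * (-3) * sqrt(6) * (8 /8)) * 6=-27 * sqrt(6) /4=-16.53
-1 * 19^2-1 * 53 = -414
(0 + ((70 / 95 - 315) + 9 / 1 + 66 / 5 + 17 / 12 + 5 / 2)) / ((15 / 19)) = -328487 / 900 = -364.99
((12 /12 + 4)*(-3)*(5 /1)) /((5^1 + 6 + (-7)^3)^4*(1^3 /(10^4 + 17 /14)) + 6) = -10501275 /170091462566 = -0.00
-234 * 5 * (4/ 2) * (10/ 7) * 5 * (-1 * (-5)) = -585000/ 7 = -83571.43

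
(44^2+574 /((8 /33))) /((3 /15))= 86075 /4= 21518.75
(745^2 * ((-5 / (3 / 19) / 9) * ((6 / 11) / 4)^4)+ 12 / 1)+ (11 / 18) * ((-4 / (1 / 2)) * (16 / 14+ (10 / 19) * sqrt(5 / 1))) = -674.59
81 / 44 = 1.84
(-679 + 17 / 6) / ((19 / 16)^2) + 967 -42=482479 / 1083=445.50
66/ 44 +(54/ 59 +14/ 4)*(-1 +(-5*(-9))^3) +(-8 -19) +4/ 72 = 213626707/ 531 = 402310.18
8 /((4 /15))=30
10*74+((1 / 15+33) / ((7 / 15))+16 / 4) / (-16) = 20589 / 28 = 735.32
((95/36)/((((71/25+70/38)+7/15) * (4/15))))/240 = 45125/5634816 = 0.01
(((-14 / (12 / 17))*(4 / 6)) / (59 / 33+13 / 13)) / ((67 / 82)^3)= -180435178 / 20752647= -8.69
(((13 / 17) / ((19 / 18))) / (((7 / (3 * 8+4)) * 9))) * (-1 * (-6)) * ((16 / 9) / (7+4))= 3328 / 10659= 0.31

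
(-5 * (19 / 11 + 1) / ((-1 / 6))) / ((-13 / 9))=-8100 / 143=-56.64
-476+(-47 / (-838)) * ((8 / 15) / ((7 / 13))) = -20939176 / 43995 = -475.94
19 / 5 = 3.80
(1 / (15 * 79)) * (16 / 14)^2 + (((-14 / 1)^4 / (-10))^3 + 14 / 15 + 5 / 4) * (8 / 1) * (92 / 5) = -60571549203784072616 / 7258125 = -8345343901322.18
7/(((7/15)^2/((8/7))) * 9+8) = 1400/1943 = 0.72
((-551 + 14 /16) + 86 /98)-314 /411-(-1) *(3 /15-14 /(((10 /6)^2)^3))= -1385725880947 /2517375000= -550.46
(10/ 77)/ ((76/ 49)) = 35/ 418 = 0.08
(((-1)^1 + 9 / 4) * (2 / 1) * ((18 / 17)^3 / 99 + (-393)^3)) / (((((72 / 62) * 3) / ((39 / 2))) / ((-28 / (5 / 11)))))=1028200183526607 / 19652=52320383855.41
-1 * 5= -5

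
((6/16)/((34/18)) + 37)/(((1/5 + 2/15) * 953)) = 15177/129608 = 0.12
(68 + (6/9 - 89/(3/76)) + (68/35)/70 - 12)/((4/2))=-1346258/1225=-1098.99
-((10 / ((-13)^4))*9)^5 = -5904900000 / 19004963774880799438801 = -0.00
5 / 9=0.56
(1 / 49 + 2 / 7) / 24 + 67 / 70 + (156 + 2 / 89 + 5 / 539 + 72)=439417519 / 1918840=229.00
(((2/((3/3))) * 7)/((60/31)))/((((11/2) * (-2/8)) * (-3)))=868/495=1.75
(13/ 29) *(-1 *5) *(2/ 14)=-65/ 203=-0.32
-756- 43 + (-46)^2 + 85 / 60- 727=7097 / 12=591.42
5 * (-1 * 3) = -15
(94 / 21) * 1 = 94 / 21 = 4.48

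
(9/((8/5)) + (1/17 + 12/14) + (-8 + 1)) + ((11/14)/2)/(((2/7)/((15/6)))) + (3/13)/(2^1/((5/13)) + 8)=815713/272272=3.00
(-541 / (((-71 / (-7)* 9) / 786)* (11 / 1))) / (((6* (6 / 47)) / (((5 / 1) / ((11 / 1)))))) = -116582795 / 463914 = -251.30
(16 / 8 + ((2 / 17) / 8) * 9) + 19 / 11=2887 / 748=3.86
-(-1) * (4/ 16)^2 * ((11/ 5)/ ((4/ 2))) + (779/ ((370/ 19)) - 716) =-4001497/ 5920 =-675.93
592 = 592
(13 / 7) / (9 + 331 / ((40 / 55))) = 104 / 25991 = 0.00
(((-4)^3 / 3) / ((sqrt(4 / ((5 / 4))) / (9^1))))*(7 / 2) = -168*sqrt(5) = -375.66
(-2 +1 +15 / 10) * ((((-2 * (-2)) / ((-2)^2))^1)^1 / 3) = 1 / 6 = 0.17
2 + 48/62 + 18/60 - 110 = -33147/310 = -106.93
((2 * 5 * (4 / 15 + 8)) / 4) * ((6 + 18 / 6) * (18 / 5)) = 669.60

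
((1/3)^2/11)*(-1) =-1/99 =-0.01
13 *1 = 13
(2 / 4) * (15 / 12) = 5 / 8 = 0.62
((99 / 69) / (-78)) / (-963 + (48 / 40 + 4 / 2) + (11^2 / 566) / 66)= 93390 / 4872907351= 0.00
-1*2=-2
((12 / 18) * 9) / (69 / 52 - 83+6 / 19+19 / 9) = -53352 / 704657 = -0.08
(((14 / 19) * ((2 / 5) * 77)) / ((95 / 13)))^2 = 785568784 / 81450625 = 9.64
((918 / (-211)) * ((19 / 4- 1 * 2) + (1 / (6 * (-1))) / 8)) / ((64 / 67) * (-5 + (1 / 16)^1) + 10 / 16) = 26331 / 9073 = 2.90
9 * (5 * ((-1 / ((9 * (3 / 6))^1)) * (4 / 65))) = -8 / 13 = -0.62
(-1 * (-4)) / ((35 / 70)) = 8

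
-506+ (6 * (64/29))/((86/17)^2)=-27104482/53621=-505.48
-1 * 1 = -1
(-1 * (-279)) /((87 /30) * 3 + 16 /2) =2790 /167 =16.71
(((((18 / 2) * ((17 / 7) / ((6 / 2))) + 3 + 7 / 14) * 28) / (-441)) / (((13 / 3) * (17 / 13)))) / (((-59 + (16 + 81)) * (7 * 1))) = -151 / 332367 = -0.00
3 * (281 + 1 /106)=89361 /106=843.03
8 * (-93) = -744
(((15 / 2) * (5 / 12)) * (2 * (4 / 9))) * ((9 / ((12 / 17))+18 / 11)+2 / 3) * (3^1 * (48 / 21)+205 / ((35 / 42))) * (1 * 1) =14654125 / 1386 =10572.96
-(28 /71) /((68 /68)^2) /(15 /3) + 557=197707 /355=556.92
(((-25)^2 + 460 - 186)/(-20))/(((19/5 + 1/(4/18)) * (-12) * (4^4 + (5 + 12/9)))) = 899/522568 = 0.00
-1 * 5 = -5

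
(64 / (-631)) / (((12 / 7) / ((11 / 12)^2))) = -847 / 17037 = -0.05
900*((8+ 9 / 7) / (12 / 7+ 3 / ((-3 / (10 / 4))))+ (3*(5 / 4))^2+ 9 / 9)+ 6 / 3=2921.89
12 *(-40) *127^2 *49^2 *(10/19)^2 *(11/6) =-3407864152000/361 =-9440066903.05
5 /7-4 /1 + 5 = 12 /7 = 1.71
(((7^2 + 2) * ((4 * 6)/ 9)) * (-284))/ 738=-19312/ 369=-52.34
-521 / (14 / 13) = -6773 / 14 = -483.79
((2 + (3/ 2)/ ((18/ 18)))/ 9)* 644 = 2254/ 9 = 250.44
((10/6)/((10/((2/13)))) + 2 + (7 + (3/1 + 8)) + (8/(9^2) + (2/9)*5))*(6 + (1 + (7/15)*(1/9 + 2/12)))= 8608985/56862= 151.40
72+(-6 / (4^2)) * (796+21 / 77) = -19941 / 88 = -226.60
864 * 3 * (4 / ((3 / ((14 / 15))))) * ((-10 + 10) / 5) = 0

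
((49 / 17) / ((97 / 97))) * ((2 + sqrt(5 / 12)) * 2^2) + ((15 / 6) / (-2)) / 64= 98 * sqrt(15) / 51 + 100267 / 4352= 30.48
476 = 476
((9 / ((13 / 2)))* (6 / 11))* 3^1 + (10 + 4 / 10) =9056 / 715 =12.67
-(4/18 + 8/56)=-23/63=-0.37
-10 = -10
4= 4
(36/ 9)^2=16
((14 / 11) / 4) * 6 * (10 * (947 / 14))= 14205 / 11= 1291.36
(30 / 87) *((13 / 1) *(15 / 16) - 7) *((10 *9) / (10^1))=16.10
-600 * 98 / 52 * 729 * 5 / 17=-53581500 / 221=-242450.23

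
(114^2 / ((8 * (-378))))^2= 130321 / 7056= 18.47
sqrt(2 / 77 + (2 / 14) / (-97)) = sqrt(1366827) / 7469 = 0.16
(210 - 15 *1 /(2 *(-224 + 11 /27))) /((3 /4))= 1690630 /6037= 280.04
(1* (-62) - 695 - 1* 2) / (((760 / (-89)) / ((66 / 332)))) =2229183 / 126160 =17.67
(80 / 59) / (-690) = -0.00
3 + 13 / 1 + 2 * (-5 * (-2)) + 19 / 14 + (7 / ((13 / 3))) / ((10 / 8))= 35171 / 910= 38.65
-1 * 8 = -8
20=20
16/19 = 0.84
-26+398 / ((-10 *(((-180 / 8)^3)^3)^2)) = -74433527330817740364074759197906 / 2862827974262220783233642578125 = -26.00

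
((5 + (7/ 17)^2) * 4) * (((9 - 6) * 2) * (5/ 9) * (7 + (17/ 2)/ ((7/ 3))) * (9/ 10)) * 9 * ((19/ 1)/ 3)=76131252/ 2023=37632.85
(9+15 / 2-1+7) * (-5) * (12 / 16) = -675 / 8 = -84.38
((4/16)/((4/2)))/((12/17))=17/96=0.18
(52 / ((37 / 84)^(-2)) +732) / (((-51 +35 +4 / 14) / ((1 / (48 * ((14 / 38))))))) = -4974371 / 1862784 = -2.67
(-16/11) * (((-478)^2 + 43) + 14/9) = -32908112/99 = -332405.17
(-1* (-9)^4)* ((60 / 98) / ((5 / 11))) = -433026 / 49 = -8837.27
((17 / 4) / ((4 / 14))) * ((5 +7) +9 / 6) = 3213 / 16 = 200.81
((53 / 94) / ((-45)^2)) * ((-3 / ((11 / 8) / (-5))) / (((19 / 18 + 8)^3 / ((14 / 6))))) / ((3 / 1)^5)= 0.00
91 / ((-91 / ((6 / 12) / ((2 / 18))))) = -9 / 2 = -4.50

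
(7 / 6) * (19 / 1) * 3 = 133 / 2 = 66.50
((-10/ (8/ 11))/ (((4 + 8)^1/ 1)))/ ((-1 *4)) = 55/ 192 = 0.29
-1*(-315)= 315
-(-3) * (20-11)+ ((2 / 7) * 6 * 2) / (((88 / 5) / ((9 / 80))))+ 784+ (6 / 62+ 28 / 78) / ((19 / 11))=1208400419 / 1489488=811.29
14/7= 2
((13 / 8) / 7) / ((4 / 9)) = 117 / 224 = 0.52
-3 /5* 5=-3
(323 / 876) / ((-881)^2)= 323 / 679917036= 0.00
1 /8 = 0.12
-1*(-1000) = 1000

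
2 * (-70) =-140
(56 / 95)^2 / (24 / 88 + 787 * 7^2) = 8624 / 957092225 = 0.00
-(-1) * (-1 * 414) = -414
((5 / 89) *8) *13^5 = 14851720 / 89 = 166873.26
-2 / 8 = -1 / 4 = -0.25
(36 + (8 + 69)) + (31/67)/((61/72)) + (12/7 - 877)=-21792608/28609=-761.74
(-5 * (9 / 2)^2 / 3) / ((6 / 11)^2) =-1815 / 16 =-113.44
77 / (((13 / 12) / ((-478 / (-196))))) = 15774 / 91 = 173.34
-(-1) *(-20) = -20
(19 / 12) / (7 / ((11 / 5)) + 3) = 209 / 816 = 0.26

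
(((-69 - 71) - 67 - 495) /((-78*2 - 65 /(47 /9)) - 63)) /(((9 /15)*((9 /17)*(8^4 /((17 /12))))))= 882895 /267337728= 0.00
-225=-225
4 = 4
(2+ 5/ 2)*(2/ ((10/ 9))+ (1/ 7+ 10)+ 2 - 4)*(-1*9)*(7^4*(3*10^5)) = -290054520000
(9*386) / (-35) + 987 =31071 / 35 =887.74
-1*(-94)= 94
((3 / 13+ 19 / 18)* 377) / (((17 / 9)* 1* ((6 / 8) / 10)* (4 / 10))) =436450 / 51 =8557.84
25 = 25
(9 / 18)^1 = 1 / 2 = 0.50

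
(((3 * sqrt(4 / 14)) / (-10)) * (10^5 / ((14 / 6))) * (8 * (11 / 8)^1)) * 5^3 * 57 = -7053750000 * sqrt(14) / 49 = -538626852.90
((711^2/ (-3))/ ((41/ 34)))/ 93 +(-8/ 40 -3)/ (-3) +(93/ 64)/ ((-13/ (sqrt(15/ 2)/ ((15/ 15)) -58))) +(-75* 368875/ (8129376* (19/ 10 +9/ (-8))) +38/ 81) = -3020074076115677/ 2014825194720 -93* sqrt(30)/ 1664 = -1499.23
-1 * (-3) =3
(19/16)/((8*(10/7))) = 133/1280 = 0.10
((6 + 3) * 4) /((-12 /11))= -33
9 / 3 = 3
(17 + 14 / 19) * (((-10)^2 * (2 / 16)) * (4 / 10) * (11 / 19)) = 18535 / 361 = 51.34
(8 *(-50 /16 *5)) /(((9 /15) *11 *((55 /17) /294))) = -208250 /121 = -1721.07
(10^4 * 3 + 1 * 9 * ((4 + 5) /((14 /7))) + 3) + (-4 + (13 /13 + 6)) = 60093 /2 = 30046.50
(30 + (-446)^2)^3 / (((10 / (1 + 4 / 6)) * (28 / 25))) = 1171753776591448.81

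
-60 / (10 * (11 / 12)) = -72 / 11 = -6.55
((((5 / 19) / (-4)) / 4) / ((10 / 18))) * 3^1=-27 / 304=-0.09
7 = 7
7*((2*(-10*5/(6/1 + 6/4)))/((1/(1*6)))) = -560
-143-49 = -192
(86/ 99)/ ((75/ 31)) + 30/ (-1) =-220084/ 7425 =-29.64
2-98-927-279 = -1302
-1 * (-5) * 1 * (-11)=-55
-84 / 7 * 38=-456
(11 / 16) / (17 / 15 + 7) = 165 / 1952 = 0.08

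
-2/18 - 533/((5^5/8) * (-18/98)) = 205811/28125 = 7.32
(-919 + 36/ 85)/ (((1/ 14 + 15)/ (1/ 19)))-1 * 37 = -13701411/ 340765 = -40.21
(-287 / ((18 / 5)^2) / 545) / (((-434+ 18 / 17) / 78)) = 63427 / 8664192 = 0.01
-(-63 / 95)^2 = -3969 / 9025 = -0.44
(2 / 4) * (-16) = -8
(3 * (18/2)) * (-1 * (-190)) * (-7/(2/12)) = -215460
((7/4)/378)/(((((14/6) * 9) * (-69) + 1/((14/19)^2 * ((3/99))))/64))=-1568/7346457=-0.00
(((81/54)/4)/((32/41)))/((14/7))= 123/512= 0.24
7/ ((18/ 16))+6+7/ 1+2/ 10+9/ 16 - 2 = 12949/ 720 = 17.98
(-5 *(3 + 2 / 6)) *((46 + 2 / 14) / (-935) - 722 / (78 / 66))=30579170 / 3003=10182.87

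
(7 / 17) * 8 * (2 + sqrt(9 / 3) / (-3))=112 / 17- 56 * sqrt(3) / 51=4.69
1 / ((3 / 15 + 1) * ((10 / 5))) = 5 / 12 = 0.42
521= 521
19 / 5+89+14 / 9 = 4246 / 45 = 94.36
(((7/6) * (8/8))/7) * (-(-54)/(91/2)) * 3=54/91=0.59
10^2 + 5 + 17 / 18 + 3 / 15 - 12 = 8473 / 90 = 94.14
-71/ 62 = -1.15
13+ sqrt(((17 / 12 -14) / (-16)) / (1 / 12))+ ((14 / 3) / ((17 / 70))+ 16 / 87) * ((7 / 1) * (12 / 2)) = 830.86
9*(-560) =-5040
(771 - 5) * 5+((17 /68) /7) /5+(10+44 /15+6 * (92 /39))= 4211947 /1092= 3857.09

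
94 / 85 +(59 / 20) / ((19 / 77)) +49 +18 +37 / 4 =57695 / 646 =89.31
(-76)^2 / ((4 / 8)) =11552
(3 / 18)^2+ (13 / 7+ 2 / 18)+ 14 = 4031 / 252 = 16.00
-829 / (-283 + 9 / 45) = 4145 / 1414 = 2.93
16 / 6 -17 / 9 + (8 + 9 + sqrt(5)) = sqrt(5) + 160 / 9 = 20.01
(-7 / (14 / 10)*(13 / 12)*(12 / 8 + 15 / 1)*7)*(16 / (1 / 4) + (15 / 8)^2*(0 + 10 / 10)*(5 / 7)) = -21304855 / 512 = -41611.04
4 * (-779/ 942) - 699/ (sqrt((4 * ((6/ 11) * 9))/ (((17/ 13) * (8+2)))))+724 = 339446/ 471 - 233 * sqrt(36465)/ 78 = 150.27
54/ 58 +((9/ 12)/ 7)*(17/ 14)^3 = 2501895/ 2228128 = 1.12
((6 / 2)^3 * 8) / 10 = 108 / 5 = 21.60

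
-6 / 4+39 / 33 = -7 / 22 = -0.32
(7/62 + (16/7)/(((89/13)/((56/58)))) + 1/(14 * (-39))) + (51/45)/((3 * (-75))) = 10526998483/24573378375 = 0.43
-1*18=-18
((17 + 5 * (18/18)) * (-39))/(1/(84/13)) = -5544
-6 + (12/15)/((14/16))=-178/35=-5.09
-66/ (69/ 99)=-2178/ 23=-94.70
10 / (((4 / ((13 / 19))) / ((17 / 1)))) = 1105 / 38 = 29.08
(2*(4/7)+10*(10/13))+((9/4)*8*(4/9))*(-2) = -652/91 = -7.16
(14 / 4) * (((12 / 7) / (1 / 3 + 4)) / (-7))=-18 / 91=-0.20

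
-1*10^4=-10000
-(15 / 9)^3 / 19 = -125 / 513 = -0.24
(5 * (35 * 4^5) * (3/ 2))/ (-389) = -268800/ 389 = -691.00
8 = 8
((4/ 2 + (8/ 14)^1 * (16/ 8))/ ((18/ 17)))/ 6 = 187/ 378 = 0.49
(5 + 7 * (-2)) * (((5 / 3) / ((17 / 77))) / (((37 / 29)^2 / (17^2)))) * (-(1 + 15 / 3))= 99078210 / 1369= 72372.69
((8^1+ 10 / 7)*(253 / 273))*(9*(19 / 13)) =951786 / 8281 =114.94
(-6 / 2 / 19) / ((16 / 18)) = -27 / 152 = -0.18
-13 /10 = -1.30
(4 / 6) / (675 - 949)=-1 / 411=-0.00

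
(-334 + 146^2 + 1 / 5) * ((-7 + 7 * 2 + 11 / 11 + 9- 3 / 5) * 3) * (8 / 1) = 206464848 / 25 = 8258593.92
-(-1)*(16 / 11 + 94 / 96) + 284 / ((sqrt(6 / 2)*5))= 1285 / 528 + 284*sqrt(3) / 15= 35.23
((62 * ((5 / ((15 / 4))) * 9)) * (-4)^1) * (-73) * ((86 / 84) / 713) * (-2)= -623.90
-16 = -16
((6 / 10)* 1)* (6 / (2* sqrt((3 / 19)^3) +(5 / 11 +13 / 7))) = 423042543 / 270850280 -3041577* sqrt(57) / 270850280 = 1.48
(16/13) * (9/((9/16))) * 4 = 1024/13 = 78.77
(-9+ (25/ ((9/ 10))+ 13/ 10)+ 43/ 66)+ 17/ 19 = 21.62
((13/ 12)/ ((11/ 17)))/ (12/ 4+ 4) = 221/ 924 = 0.24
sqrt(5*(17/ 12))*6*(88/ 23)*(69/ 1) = 264*sqrt(255) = 4215.74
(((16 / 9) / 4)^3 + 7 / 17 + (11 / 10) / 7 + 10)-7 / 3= 7220603 / 867510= 8.32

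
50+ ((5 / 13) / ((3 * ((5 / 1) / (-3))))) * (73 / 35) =22677 / 455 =49.84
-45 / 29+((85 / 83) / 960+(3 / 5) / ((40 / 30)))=-2543311 / 2310720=-1.10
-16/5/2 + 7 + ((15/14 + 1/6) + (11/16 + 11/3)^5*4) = 13972037565523/2229534720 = 6266.80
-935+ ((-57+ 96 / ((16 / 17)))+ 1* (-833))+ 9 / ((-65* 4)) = -447989 / 260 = -1723.03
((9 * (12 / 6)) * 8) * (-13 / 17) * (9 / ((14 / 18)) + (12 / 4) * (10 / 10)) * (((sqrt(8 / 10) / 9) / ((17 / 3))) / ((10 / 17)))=-3744 * sqrt(5) / 175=-47.84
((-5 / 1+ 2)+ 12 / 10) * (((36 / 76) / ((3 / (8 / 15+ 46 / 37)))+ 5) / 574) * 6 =-501147 / 5044025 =-0.10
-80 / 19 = -4.21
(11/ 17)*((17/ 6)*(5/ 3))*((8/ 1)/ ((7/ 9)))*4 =880/ 7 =125.71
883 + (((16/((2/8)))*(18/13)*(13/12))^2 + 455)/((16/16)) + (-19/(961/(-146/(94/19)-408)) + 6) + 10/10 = 477399384/45167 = 10569.65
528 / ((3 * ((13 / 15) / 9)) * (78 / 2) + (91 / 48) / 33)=4181760 / 89687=46.63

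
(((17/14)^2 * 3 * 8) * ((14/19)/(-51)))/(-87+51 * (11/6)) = -136/1729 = -0.08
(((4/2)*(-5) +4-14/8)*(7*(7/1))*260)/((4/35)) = -3455725/4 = -863931.25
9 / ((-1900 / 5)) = -9 / 380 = -0.02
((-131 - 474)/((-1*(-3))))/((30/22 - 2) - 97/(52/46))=173030/74169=2.33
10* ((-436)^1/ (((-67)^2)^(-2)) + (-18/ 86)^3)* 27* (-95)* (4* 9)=645031519573000991400/ 79507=8112889677298866.66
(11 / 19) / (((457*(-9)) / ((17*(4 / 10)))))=-374 / 390735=-0.00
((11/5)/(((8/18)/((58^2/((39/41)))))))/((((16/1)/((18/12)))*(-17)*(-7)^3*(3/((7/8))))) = 1137873/13861120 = 0.08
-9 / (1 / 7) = -63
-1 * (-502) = 502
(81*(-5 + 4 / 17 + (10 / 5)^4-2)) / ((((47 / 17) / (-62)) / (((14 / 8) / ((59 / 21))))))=-57951369 / 5546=-10449.22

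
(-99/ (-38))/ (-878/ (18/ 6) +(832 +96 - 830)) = -297/ 22192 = -0.01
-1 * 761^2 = -579121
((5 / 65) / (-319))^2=1 / 17197609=0.00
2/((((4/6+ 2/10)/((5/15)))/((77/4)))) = 385/26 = 14.81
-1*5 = -5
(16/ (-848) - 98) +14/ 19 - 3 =-100984/ 1007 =-100.28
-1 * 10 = -10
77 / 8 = 9.62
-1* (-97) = 97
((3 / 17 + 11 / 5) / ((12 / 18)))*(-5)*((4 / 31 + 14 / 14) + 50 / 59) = -1095345 / 31093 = -35.23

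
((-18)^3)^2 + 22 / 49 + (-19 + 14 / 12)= 9999588745 / 294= 34012206.62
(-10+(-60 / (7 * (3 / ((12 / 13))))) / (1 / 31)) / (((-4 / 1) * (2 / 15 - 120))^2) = -939375 / 2353481312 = -0.00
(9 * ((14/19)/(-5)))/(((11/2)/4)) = -1008/1045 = -0.96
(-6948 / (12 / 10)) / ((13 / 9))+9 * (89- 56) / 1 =-48249 / 13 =-3711.46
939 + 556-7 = 1488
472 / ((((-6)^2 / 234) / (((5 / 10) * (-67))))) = -102778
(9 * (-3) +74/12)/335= -25/402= -0.06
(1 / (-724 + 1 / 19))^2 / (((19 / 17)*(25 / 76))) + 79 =373670073923 / 4730000625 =79.00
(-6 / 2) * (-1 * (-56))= -168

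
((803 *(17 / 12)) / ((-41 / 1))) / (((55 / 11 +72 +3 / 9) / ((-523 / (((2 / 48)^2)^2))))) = 74022056064 / 1189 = 62255724.19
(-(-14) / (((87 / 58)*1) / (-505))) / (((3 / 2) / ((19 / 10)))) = -53732 / 9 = -5970.22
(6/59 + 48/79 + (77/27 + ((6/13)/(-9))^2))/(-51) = -0.07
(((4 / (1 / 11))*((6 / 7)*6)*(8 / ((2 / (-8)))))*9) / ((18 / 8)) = -202752 / 7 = -28964.57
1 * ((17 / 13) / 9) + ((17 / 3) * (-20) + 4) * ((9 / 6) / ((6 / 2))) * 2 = -109.19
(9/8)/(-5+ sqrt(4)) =-0.38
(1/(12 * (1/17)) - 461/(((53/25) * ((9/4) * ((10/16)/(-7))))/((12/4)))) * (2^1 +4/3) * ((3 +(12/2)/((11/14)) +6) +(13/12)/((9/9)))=8054662265/41976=191887.32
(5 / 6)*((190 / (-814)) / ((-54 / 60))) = 2375 / 10989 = 0.22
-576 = -576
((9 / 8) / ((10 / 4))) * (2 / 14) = 9 / 140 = 0.06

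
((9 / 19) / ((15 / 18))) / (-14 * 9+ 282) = 9 / 2470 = 0.00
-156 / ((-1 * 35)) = 156 / 35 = 4.46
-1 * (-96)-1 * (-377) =473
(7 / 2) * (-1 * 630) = -2205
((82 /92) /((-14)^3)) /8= -41 /1009792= -0.00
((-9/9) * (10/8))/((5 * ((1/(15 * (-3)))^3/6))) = 273375/2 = 136687.50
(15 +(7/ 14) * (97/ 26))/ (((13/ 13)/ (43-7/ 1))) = 7893/ 13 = 607.15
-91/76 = -1.20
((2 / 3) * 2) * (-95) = -380 / 3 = -126.67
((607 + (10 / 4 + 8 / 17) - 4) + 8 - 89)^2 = 318586801 / 1156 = 275594.12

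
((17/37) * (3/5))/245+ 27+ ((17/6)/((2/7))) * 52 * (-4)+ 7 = -2028.67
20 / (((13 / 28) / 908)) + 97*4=513524 / 13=39501.85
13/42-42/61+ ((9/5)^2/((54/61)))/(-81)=-122261/288225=-0.42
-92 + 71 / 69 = -6277 / 69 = -90.97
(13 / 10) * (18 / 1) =117 / 5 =23.40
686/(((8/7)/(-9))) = -21609/4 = -5402.25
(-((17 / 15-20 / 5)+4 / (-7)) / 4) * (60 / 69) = 361 / 483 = 0.75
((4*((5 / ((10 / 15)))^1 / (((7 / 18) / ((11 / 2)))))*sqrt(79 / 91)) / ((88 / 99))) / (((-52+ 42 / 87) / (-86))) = 1851795*sqrt(7189) / 211484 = 742.42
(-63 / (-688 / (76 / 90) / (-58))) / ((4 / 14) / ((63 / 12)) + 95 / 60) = -188993 / 69015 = -2.74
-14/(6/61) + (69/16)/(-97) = -662911/4656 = -142.38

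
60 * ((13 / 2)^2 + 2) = 2655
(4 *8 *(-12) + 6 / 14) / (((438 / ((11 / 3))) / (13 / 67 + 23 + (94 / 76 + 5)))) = -245898565 / 2602012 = -94.50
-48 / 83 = -0.58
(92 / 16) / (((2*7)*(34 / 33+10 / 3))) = 253 / 2688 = 0.09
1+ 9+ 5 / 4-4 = 29 / 4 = 7.25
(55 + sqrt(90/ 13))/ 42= sqrt(130)/ 182 + 55/ 42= 1.37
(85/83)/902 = 85/74866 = 0.00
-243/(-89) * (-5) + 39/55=-63354/4895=-12.94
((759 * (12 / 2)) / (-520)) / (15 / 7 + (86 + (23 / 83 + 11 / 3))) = -3968811 / 41731820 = -0.10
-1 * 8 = -8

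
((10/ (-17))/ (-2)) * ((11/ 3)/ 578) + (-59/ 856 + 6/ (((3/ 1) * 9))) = 0.16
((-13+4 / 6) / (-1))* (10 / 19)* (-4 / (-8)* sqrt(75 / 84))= 925* sqrt(7) / 798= 3.07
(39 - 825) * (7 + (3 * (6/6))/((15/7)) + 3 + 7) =-72312/5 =-14462.40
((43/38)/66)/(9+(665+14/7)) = 43/1695408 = 0.00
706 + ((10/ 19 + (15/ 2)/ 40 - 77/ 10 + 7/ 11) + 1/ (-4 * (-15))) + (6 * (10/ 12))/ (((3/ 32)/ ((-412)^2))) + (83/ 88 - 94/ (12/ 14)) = 454128790519/ 50160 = 9053604.28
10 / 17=0.59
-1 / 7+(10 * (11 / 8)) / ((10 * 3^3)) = -139 / 1512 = -0.09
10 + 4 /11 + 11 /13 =1603 /143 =11.21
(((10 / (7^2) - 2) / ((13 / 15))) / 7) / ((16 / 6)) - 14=-14.11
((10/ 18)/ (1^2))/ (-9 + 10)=5/ 9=0.56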